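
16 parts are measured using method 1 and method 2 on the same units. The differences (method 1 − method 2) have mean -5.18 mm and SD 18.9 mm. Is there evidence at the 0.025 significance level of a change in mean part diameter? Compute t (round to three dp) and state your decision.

H0: μ_d = 0; H1: μ_d ≠ 0 (paired t-test on the differences, two-sided).
t = d̄/(s_d/√n) = -5.18/(18.9/√16) = -1.096
df = n − 1 = 15
Two-sided p-value ≈ 0.2902
Since p ≈ 0.2902 > α = 0.025, fail to reject H0; the data do not provide sufficient evidence against H0.

t = -1.096; fail to reject H0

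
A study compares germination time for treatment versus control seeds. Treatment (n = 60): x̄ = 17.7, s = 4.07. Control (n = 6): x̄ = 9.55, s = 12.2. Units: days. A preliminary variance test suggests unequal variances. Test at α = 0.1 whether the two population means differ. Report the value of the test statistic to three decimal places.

Let group 1 = treatment, group 2 = control. H0: μ_1 = μ_2; H1: μ_1 ≠ μ_2 (Welch's two-sample t-test, two-sided).
t = (x̄_1 − x̄_2)/√(s_1²/n_1 + s_2²/n_2) = (17.7 − 9.55)/√(4.07²/60 + 12.2²/6) = 1.627
Welch–Satterthwaite df ≈ 5.11
Two-sided p-value ≈ 0.1633
Since p ≈ 0.1633 > α = 0.1, fail to reject H0; the evidence is not statistically significant.

1.627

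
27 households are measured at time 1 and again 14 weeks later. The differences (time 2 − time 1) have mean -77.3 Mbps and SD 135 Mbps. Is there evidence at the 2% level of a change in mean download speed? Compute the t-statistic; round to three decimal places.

H0: μ_d = 0; H1: μ_d ≠ 0 (paired t-test on the differences, two-sided).
t = d̄/(s_d/√n) = -77.3/(135/√27) = -2.975
df = n − 1 = 26
Two-sided p-value ≈ 0.0062
Since p ≈ 0.0062 < α = 0.02, reject H0; the data support H1.

-2.975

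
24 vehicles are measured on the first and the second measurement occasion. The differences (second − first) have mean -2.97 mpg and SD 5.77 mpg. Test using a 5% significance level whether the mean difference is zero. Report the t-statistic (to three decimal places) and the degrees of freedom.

t = -2.522, df = 23

H0: μ_d = 0; H1: μ_d ≠ 0 (paired t-test on the differences, two-sided).
t = d̄/(s_d/√n) = -2.97/(5.77/√24) = -2.522
df = n − 1 = 23
Two-sided p-value ≈ 0.019
Since p ≈ 0.019 < α = 0.05, reject H0; the data support H1.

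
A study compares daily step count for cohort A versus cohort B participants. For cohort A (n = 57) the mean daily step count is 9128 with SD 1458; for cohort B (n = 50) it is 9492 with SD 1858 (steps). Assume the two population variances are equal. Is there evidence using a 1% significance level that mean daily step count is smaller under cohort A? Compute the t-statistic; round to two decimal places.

Let group 1 = cohort A, group 2 = cohort B. H0: μ_1 = μ_2; H1: μ_1 < μ_2 (two-sample pooled-variance t-test, left-tailed).
s_p² = [(57−1)·1458² + (50−1)·1858²]/(57+50−2) = 2744750
t = (9128 − 9492)/√[2744750·(1/57 + 1/50)] = -1.13
df = n₁ + n₂ − 2 = 105
p-value = P(T ≤ -1.13) ≈ 0.1297
Since p ≈ 0.1297 > α = 0.01, fail to reject H0; the evidence is not statistically significant.

-1.13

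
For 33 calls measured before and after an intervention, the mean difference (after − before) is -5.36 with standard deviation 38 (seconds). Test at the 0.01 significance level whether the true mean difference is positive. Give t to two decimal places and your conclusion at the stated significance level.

t = -0.81; fail to reject H0

H0: μ_d = 0; H1: μ_d > 0 (paired t-test on the differences, right-tailed).
t = d̄/(s_d/√n) = -5.36/(38/√33) = -0.81
df = n − 1 = 32
p-value = P(T ≥ -0.81) ≈ 0.7881
Since p ≈ 0.7881 > α = 0.01, fail to reject H0; the evidence is not statistically significant.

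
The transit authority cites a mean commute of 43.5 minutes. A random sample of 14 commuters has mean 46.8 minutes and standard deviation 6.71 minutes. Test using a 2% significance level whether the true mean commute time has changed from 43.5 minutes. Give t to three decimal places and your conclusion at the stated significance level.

t = 1.840; fail to reject H0

H0: μ = 43.5; H1: μ ≠ 43.5 (one-sample t-test, two-sided).
t = (x̄ − μ₀)/(s/√n) = (46.8 − 43.5)/(6.71/√14) = 1.840
df = n − 1 = 13
Two-sided p-value ≈ 0.0887
Since p ≈ 0.0887 > α = 0.02, fail to reject H0; the data do not provide sufficient evidence against H0.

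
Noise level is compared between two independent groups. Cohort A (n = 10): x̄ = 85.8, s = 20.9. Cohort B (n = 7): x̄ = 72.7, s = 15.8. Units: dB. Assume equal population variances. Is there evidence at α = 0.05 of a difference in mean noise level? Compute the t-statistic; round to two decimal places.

Let group 1 = cohort A, group 2 = cohort B. H0: μ_1 = μ_2; H1: μ_1 ≠ μ_2 (two-sample pooled-variance t-test, two-sided).
s_p² = [(10−1)·20.9² + (7−1)·15.8²]/(10+7−2) = 361.942
t = (85.8 − 72.7)/√[361.942·(1/10 + 1/7)] = 1.40
df = n₁ + n₂ − 2 = 15
Two-sided p-value ≈ 0.1827
Since p ≈ 0.1827 > α = 0.05, fail to reject H0; the data do not provide sufficient evidence against H0.

1.40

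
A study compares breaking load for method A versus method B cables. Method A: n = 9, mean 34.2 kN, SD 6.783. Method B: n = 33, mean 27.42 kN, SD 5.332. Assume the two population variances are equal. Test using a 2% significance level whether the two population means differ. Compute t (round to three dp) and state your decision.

t = 3.190; reject H0

Let group 1 = method A, group 2 = method B. H0: μ_1 = μ_2; H1: μ_1 ≠ μ_2 (two-sample pooled-variance t-test, two-sided).
s_p² = [(9−1)·6.783² + (33−1)·5.332²]/(9+33−2) = 31.946
t = (34.2 − 27.42)/√[31.946·(1/9 + 1/33)] = 3.190
df = n₁ + n₂ − 2 = 40
Two-sided p-value ≈ 0.0028
Since p ≈ 0.0028 < α = 0.02, reject H0; the data support H1.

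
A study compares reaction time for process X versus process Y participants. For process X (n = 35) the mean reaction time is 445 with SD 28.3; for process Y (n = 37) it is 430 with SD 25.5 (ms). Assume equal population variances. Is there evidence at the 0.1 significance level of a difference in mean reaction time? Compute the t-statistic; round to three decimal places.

Let group 1 = process X, group 2 = process Y. H0: μ_1 = μ_2; H1: μ_1 ≠ μ_2 (two-sample pooled-variance t-test, two-sided).
s_p² = [(35−1)·28.3² + (37−1)·25.5²]/(35+37−2) = 723.418
t = (445 − 430)/√[723.418·(1/35 + 1/37)] = 2.365
df = n₁ + n₂ − 2 = 70
Two-sided p-value ≈ 0.0208
Since p ≈ 0.0208 < α = 0.1, reject H0; the data support H1.

2.365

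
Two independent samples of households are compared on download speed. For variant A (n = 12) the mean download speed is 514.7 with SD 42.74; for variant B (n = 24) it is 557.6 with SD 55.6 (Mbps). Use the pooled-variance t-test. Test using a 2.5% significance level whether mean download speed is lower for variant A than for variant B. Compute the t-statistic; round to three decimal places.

Let group 1 = variant A, group 2 = variant B. H0: μ_1 = μ_2; H1: μ_1 < μ_2 (two-sample pooled-variance t-test, left-tailed).
s_p² = [(12−1)·42.74² + (24−1)·55.6²]/(12+24−2) = 2682.21
t = (514.7 − 557.6)/√[2682.21·(1/12 + 1/24)] = -2.343
df = n₁ + n₂ − 2 = 34
p-value = P(T ≤ -2.343) ≈ 0.013
Since p ≈ 0.013 < α = 0.025, reject H0; the evidence is statistically significant.

-2.343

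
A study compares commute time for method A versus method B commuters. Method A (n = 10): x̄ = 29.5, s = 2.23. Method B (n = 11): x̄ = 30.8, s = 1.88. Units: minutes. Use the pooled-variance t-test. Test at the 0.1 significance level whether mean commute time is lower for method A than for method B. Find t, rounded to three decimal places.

Let group 1 = method A, group 2 = method B. H0: μ_1 = μ_2; H1: μ_1 < μ_2 (two-sample pooled-variance t-test, left-tailed).
s_p² = [(10−1)·2.23² + (11−1)·1.88²]/(10+11−2) = 4.21579
t = (29.5 − 30.8)/√[4.21579·(1/10 + 1/11)] = -1.449
df = n₁ + n₂ − 2 = 19
p-value = P(T ≤ -1.449) ≈ 0.0818
Since p ≈ 0.0818 < α = 0.1, reject H0; the evidence is statistically significant.

-1.449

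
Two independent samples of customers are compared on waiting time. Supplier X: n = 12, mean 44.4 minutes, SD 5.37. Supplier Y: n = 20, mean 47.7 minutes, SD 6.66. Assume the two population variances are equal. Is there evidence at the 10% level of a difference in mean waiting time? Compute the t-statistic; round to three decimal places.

Let group 1 = supplier X, group 2 = supplier Y. H0: μ_1 = μ_2; H1: μ_1 ≠ μ_2 (two-sample pooled-variance t-test, two-sided).
s_p² = [(12−1)·5.37² + (20−1)·6.66²]/(12+20−2) = 38.6654
t = (44.4 − 47.7)/√[38.6654·(1/12 + 1/20)] = -1.453
df = n₁ + n₂ − 2 = 30
Two-sided p-value ≈ 0.1565
Since p ≈ 0.1565 > α = 0.1, fail to reject H0; the data do not provide sufficient evidence against H0.

-1.453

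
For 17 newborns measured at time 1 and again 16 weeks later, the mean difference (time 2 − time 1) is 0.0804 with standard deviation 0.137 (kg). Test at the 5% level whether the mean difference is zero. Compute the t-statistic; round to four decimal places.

2.4197

H0: μ_d = 0; H1: μ_d ≠ 0 (paired t-test on the differences, two-sided).
t = d̄/(s_d/√n) = 0.0804/(0.137/√17) = 2.4197
df = n − 1 = 16
Two-sided p-value ≈ 0.028
Since p ≈ 0.028 < α = 0.05, reject H0; the data support H1.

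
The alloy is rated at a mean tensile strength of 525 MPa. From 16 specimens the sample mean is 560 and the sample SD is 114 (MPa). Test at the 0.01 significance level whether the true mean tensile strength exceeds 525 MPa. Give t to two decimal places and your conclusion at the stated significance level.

H0: μ = 525; H1: μ > 525 (one-sample t-test, right-tailed).
t = (x̄ − μ₀)/(s/√n) = (560 − 525)/(114/√16) = 1.23
df = n − 1 = 15
p-value = P(T ≥ 1.23) ≈ 0.119
Since p ≈ 0.119 > α = 0.01, fail to reject H0; the data do not provide sufficient evidence against H0.

t = 1.23; fail to reject H0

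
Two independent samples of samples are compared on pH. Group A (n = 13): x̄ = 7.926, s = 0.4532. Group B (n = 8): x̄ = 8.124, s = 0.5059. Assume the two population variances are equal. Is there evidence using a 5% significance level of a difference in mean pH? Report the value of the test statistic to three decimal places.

Let group 1 = group A, group 2 = group B. H0: μ_1 = μ_2; H1: μ_1 ≠ μ_2 (two-sample pooled-variance t-test, two-sided).
s_p² = [(13−1)·0.4532² + (8−1)·0.5059²]/(13+8−2) = 0.224012
t = (7.926 − 8.124)/√[0.224012·(1/13 + 1/8)] = -0.931
df = n₁ + n₂ − 2 = 19
Two-sided p-value ≈ 0.3635
Since p ≈ 0.3635 > α = 0.05, fail to reject H0; the evidence is not statistically significant.

-0.931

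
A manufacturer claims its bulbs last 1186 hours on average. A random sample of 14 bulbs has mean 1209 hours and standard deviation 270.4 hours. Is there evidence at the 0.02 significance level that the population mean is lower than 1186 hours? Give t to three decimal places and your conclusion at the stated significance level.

H0: μ = 1186; H1: μ < 1186 (one-sample t-test, left-tailed).
t = (x̄ − μ₀)/(s/√n) = (1209 − 1186)/(270.4/√14) = 0.318
df = n − 1 = 13
p-value = P(T ≤ 0.318) ≈ 0.6223
Since p ≈ 0.6223 > α = 0.02, fail to reject H0; the evidence is not statistically significant.

t = 0.318; fail to reject H0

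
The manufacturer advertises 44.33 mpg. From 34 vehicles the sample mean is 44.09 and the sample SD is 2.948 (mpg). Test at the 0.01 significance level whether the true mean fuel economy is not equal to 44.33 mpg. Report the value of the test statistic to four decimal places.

-0.4747

H0: μ = 44.33; H1: μ ≠ 44.33 (one-sample t-test, two-sided).
t = (x̄ − μ₀)/(s/√n) = (44.09 − 44.33)/(2.948/√34) = -0.4747
df = n − 1 = 33
Two-sided p-value ≈ 0.638
Since p ≈ 0.638 > α = 0.01, fail to reject H0; the data do not provide sufficient evidence against H0.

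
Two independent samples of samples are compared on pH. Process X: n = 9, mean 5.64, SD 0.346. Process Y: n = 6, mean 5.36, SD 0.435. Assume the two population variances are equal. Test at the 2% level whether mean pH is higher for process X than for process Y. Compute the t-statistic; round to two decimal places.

Let group 1 = process X, group 2 = process Y. H0: μ_1 = μ_2; H1: μ_1 > μ_2 (two-sample pooled-variance t-test, right-tailed).
s_p² = [(9−1)·0.346² + (6−1)·0.435²]/(9+6−2) = 0.14645
t = (5.64 − 5.36)/√[0.14645·(1/9 + 1/6)] = 1.39
df = n₁ + n₂ − 2 = 13
p-value = P(T ≥ 1.39) ≈ 0.094
Since p ≈ 0.094 > α = 0.02, fail to reject H0; the data do not provide sufficient evidence against H0.

1.39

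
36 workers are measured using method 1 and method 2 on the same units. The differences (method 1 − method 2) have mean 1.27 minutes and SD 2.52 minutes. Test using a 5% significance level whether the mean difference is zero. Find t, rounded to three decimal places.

H0: μ_d = 0; H1: μ_d ≠ 0 (paired t-test on the differences, two-sided).
t = d̄/(s_d/√n) = 1.27/(2.52/√36) = 3.024
df = n − 1 = 35
Two-sided p-value ≈ 0.0047
Since p ≈ 0.0047 < α = 0.05, reject H0; the evidence is statistically significant.

3.024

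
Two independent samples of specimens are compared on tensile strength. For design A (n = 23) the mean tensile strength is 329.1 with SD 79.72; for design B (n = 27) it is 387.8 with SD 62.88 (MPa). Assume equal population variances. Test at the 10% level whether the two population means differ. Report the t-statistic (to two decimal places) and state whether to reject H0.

Let group 1 = design A, group 2 = design B. H0: μ_1 = μ_2; H1: μ_1 ≠ μ_2 (two-sample pooled-variance t-test, two-sided).
s_p² = [(23−1)·79.72² + (27−1)·62.88²]/(23+27−2) = 5054.53
t = (329.1 − 387.8)/√[5054.53·(1/23 + 1/27)] = -2.91
df = n₁ + n₂ − 2 = 48
Two-sided p-value ≈ 0.005
Since p ≈ 0.005 < α = 0.1, reject H0; the data support H1.

t = -2.91; reject H0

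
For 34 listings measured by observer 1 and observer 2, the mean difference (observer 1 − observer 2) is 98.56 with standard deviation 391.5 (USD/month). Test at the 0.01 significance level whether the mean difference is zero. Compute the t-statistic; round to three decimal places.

1.468

H0: μ_d = 0; H1: μ_d ≠ 0 (paired t-test on the differences, two-sided).
t = d̄/(s_d/√n) = 98.56/(391.5/√34) = 1.468
df = n − 1 = 33
Two-sided p-value ≈ 0.1516
Since p ≈ 0.1516 > α = 0.01, fail to reject H0; the evidence is not statistically significant.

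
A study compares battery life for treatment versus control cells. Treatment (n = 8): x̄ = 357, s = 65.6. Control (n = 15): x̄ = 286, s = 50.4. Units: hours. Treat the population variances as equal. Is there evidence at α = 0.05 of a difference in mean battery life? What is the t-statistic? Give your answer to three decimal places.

Let group 1 = treatment, group 2 = control. H0: μ_1 = μ_2; H1: μ_1 ≠ μ_2 (two-sample pooled-variance t-test, two-sided).
s_p² = [(8−1)·65.6² + (15−1)·50.4²]/(8+15−2) = 3127.89
t = (357 − 286)/√[3127.89·(1/8 + 1/15)] = 2.900
df = n₁ + n₂ − 2 = 21
Two-sided p-value ≈ 0.0086
Since p ≈ 0.0086 < α = 0.05, reject H0; the evidence is statistically significant.

2.900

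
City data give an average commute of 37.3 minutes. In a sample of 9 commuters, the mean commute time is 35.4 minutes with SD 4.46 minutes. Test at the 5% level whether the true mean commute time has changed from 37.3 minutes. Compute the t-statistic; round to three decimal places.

H0: μ = 37.3; H1: μ ≠ 37.3 (one-sample t-test, two-sided).
t = (x̄ − μ₀)/(s/√n) = (35.4 − 37.3)/(4.46/√9) = -1.278
df = n − 1 = 8
Two-sided p-value ≈ 0.237
Since p ≈ 0.237 > α = 0.05, fail to reject H0; the data do not provide sufficient evidence against H0.

-1.278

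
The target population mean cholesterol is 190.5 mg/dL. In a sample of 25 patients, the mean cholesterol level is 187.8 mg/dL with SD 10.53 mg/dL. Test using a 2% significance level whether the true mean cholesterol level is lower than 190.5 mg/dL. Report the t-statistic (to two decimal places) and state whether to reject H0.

t = -1.28; fail to reject H0

H0: μ = 190.5; H1: μ < 190.5 (one-sample t-test, left-tailed).
t = (x̄ − μ₀)/(s/√n) = (187.8 − 190.5)/(10.53/√25) = -1.28
df = n − 1 = 24
p-value = P(T ≤ -1.28) ≈ 0.106
Since p ≈ 0.106 > α = 0.02, fail to reject H0; the data do not provide sufficient evidence against H0.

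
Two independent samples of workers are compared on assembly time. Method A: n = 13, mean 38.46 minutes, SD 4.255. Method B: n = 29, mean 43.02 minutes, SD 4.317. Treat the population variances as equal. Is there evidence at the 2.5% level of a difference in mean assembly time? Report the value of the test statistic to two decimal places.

Let group 1 = method A, group 2 = method B. H0: μ_1 = μ_2; H1: μ_1 ≠ μ_2 (two-sample pooled-variance t-test, two-sided).
s_p² = [(13−1)·4.255² + (29−1)·4.317²]/(13+29−2) = 18.477
t = (38.46 − 43.02)/√[18.477·(1/13 + 1/29)] = -3.18
df = n₁ + n₂ − 2 = 40
Two-sided p-value ≈ 0.0029
Since p ≈ 0.0029 < α = 0.025, reject H0; the evidence is statistically significant.

-3.18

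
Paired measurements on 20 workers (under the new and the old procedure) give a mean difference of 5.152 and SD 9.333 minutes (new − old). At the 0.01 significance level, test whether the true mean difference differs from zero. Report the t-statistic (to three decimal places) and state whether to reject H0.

t = 2.469; fail to reject H0

H0: μ_d = 0; H1: μ_d ≠ 0 (paired t-test on the differences, two-sided).
t = d̄/(s_d/√n) = 5.152/(9.333/√20) = 2.469
df = n − 1 = 19
Two-sided p-value ≈ 0.023
Since p ≈ 0.023 > α = 0.01, fail to reject H0; the evidence is not statistically significant.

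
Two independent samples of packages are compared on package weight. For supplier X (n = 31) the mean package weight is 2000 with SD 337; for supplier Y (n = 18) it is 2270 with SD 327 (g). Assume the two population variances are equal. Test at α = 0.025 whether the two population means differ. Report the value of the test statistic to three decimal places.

Let group 1 = supplier X, group 2 = supplier Y. H0: μ_1 = μ_2; H1: μ_1 ≠ μ_2 (two-sample pooled-variance t-test, two-sided).
s_p² = [(31−1)·337² + (18−1)·327²]/(31+18−2) = 111167
t = (2000 − 2270)/√[111167·(1/31 + 1/18)] = -2.733
df = n₁ + n₂ − 2 = 47
Two-sided p-value ≈ 0.0088
Since p ≈ 0.0088 < α = 0.025, reject H0; the data support H1.

-2.733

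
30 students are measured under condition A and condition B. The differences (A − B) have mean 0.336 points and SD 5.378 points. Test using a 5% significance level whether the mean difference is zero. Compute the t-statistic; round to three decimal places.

0.342

H0: μ_d = 0; H1: μ_d ≠ 0 (paired t-test on the differences, two-sided).
t = d̄/(s_d/√n) = 0.336/(5.378/√30) = 0.342
df = n − 1 = 29
Two-sided p-value ≈ 0.735
Since p ≈ 0.735 > α = 0.05, fail to reject H0; the data do not provide sufficient evidence against H0.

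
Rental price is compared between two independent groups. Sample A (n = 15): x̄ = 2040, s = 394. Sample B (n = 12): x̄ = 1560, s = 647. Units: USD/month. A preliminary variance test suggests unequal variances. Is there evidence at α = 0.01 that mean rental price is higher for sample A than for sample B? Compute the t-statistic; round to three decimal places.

Let group 1 = sample A, group 2 = sample B. H0: μ_1 = μ_2; H1: μ_1 > μ_2 (Welch's two-sample t-test, right-tailed).
t = (x̄_1 − x̄_2)/√(s_1²/n_1 + s_2²/n_2) = (2040 − 1560)/√(394²/15 + 647²/12) = 2.257
Welch–Satterthwaite df ≈ 17.30
p-value = P(T ≥ 2.257) ≈ 0.0186
Since p ≈ 0.0186 > α = 0.01, fail to reject H0; the data do not provide sufficient evidence against H0.

2.257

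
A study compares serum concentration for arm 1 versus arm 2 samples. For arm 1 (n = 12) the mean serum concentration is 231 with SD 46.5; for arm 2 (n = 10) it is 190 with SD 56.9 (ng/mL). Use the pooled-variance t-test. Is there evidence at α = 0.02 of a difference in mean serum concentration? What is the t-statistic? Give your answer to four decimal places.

1.8615

Let group 1 = arm 1, group 2 = arm 2. H0: μ_1 = μ_2; H1: μ_1 ≠ μ_2 (two-sample pooled-variance t-test, two-sided).
s_p² = [(12−1)·46.5² + (10−1)·56.9²]/(12+10−2) = 2646.16
t = (231 − 190)/√[2646.16·(1/12 + 1/10)] = 1.8615
df = n₁ + n₂ − 2 = 20
Two-sided p-value ≈ 0.0774
Since p ≈ 0.0774 > α = 0.02, fail to reject H0; the evidence is not statistically significant.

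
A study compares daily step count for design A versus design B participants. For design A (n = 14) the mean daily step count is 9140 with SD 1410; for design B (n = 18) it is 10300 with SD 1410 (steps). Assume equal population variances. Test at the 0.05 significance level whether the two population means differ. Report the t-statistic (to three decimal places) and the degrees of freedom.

t = -2.309, df = 30

Let group 1 = design A, group 2 = design B. H0: μ_1 = μ_2; H1: μ_1 ≠ μ_2 (two-sample pooled-variance t-test, two-sided).
s_p² = [(14−1)·1410² + (18−1)·1410²]/(14+18−2) = 1988100
t = (9140 − 10300)/√[1988100·(1/14 + 1/18)] = -2.309
df = n₁ + n₂ − 2 = 30
Two-sided p-value ≈ 0.0280
Since p ≈ 0.0280 < α = 0.05, reject H0; the data support H1.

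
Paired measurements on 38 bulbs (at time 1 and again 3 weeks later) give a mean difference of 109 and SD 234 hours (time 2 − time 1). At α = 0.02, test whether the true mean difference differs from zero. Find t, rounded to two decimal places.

2.87

H0: μ_d = 0; H1: μ_d ≠ 0 (paired t-test on the differences, two-sided).
t = d̄/(s_d/√n) = 109/(234/√38) = 2.87
df = n − 1 = 37
Two-sided p-value ≈ 0.0067
Since p ≈ 0.0067 < α = 0.02, reject H0; the evidence is statistically significant.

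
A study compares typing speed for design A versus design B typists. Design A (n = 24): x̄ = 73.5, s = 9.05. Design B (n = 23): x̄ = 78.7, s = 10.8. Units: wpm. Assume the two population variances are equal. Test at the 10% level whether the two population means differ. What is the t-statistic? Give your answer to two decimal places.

Let group 1 = design A, group 2 = design B. H0: μ_1 = μ_2; H1: μ_1 ≠ μ_2 (two-sample pooled-variance t-test, two-sided).
s_p² = [(24−1)·9.05² + (23−1)·10.8²]/(24+23−2) = 98.8853
t = (73.5 − 78.7)/√[98.8853·(1/24 + 1/23)] = -1.79
df = n₁ + n₂ − 2 = 45
Two-sided p-value ≈ 0.0798
Since p ≈ 0.0798 < α = 0.1, reject H0; the evidence is statistically significant.

-1.79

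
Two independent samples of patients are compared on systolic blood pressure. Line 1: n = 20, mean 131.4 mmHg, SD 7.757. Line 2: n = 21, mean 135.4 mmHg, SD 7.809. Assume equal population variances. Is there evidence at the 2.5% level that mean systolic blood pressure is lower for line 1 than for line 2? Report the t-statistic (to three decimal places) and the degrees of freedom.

Let group 1 = line 1, group 2 = line 2. H0: μ_1 = μ_2; H1: μ_1 < μ_2 (two-sample pooled-variance t-test, left-tailed).
s_p² = [(20−1)·7.757² + (21−1)·7.809²]/(20+21−2) = 60.5861
t = (131.4 − 135.4)/√[60.5861·(1/20 + 1/21)] = -1.645
df = n₁ + n₂ − 2 = 39
p-value = P(T ≤ -1.645) ≈ 0.0540
Since p ≈ 0.0540 > α = 0.025, fail to reject H0; the evidence is not statistically significant.

t = -1.645, df = 39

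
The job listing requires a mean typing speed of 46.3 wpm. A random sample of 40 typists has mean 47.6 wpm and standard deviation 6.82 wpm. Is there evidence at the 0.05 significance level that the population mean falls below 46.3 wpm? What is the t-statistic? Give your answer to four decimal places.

H0: μ = 46.3; H1: μ < 46.3 (one-sample t-test, left-tailed).
t = (x̄ − μ₀)/(s/√n) = (47.6 − 46.3)/(6.82/√40) = 1.2056
df = n − 1 = 39
p-value = P(T ≤ 1.2056) ≈ 0.8824
Since p ≈ 0.8824 > α = 0.05, fail to reject H0; the evidence is not statistically significant.

1.2056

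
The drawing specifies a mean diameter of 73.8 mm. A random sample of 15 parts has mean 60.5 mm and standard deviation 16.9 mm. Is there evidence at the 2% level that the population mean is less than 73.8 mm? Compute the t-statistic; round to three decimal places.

-3.048

H0: μ = 73.8; H1: μ < 73.8 (one-sample t-test, left-tailed).
t = (x̄ − μ₀)/(s/√n) = (60.5 − 73.8)/(16.9/√15) = -3.048
df = n − 1 = 14
p-value = P(T ≤ -3.048) ≈ 0.0043
Since p ≈ 0.0043 < α = 0.02, reject H0; the evidence is statistically significant.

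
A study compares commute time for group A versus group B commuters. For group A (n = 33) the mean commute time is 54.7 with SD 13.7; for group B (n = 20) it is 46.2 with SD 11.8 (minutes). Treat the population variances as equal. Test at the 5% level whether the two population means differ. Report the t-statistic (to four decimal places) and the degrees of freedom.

Let group 1 = group A, group 2 = group B. H0: μ_1 = μ_2; H1: μ_1 ≠ μ_2 (two-sample pooled-variance t-test, two-sided).
s_p² = [(33−1)·13.7² + (20−1)·11.8²]/(33+20−2) = 169.64
t = (54.7 − 46.2)/√[169.64·(1/33 + 1/20)] = 2.3030
df = n₁ + n₂ − 2 = 51
Two-sided p-value ≈ 0.0254
Since p ≈ 0.0254 < α = 0.05, reject H0; the evidence is statistically significant.

t = 2.3030, df = 51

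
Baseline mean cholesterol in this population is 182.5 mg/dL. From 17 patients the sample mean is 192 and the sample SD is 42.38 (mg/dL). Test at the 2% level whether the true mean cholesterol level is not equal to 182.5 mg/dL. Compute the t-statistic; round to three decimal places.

0.924

H0: μ = 182.5; H1: μ ≠ 182.5 (one-sample t-test, two-sided).
t = (x̄ − μ₀)/(s/√n) = (192 − 182.5)/(42.38/√17) = 0.924
df = n − 1 = 16
Two-sided p-value ≈ 0.369
Since p ≈ 0.369 > α = 0.02, fail to reject H0; the data do not provide sufficient evidence against H0.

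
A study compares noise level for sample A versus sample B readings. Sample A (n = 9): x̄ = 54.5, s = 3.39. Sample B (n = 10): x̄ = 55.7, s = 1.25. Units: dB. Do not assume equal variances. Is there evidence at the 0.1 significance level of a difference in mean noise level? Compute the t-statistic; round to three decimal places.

Let group 1 = sample A, group 2 = sample B. H0: μ_1 = μ_2; H1: μ_1 ≠ μ_2 (Welch's two-sample t-test, two-sided).
t = (x̄_1 − x̄_2)/√(s_1²/n_1 + s_2²/n_2) = (54.5 − 55.7)/√(3.39²/9 + 1.25²/10) = -1.002
Welch–Satterthwaite df ≈ 9.95
Two-sided p-value ≈ 0.340
Since p ≈ 0.340 > α = 0.1, fail to reject H0; the evidence is not statistically significant.

-1.002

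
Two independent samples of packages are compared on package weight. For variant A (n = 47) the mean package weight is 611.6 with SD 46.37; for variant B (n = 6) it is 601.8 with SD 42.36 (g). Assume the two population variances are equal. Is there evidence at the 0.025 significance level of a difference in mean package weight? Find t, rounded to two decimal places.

0.49

Let group 1 = variant A, group 2 = variant B. H0: μ_1 = μ_2; H1: μ_1 ≠ μ_2 (two-sample pooled-variance t-test, two-sided).
s_p² = [(47−1)·46.37² + (6−1)·42.36²]/(47+6−2) = 2115.29
t = (611.6 − 601.8)/√[2115.29·(1/47 + 1/6)] = 0.49
df = n₁ + n₂ − 2 = 51
Two-sided p-value ≈ 0.625
Since p ≈ 0.625 > α = 0.025, fail to reject H0; the data do not provide sufficient evidence against H0.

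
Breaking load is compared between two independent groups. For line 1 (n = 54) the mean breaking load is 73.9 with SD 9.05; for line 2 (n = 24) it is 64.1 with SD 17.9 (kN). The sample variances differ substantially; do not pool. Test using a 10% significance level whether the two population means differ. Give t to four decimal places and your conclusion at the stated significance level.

Let group 1 = line 1, group 2 = line 2. H0: μ_1 = μ_2; H1: μ_1 ≠ μ_2 (Welch's two-sample t-test, two-sided).
t = (x̄_1 − x̄_2)/√(s_1²/n_1 + s_2²/n_2) = (73.9 − 64.1)/√(9.05²/54 + 17.9²/24) = 2.5416
Welch–Satterthwaite df ≈ 28.36
Two-sided p-value ≈ 0.017
Since p ≈ 0.017 < α = 0.1, reject H0; the evidence is statistically significant.

t = 2.5416; reject H0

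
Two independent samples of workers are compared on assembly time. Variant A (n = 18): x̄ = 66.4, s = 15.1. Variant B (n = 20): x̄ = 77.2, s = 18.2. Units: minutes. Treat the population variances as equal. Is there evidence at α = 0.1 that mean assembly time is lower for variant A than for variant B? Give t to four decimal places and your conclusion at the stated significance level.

t = -1.9778; reject H0

Let group 1 = variant A, group 2 = variant B. H0: μ_1 = μ_2; H1: μ_1 < μ_2 (two-sample pooled-variance t-test, left-tailed).
s_p² = [(18−1)·15.1² + (20−1)·18.2²]/(18+20−2) = 282.493
t = (66.4 − 77.2)/√[282.493·(1/18 + 1/20)] = -1.9778
df = n₁ + n₂ − 2 = 36
p-value = P(T ≤ -1.9778) ≈ 0.028
Since p ≈ 0.028 < α = 0.1, reject H0; the evidence is statistically significant.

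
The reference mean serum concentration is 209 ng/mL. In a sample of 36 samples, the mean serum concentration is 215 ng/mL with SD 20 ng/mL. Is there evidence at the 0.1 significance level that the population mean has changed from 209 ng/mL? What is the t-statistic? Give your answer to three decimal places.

1.800

H0: μ = 209; H1: μ ≠ 209 (one-sample t-test, two-sided).
t = (x̄ − μ₀)/(s/√n) = (215 − 209)/(20/√36) = 1.800
df = n − 1 = 35
Two-sided p-value ≈ 0.0805
Since p ≈ 0.0805 < α = 0.1, reject H0; the data support H1.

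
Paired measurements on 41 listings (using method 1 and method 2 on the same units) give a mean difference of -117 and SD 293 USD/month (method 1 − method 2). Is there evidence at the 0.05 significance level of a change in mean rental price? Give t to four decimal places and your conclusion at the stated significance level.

H0: μ_d = 0; H1: μ_d ≠ 0 (paired t-test on the differences, two-sided).
t = d̄/(s_d/√n) = -117/(293/√41) = -2.5569
df = n − 1 = 40
Two-sided p-value ≈ 0.0145
Since p ≈ 0.0145 < α = 0.05, reject H0; the evidence is statistically significant.

t = -2.5569; reject H0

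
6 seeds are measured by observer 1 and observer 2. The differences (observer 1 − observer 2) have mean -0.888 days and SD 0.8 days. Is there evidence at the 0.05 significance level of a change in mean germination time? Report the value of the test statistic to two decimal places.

-2.72

H0: μ_d = 0; H1: μ_d ≠ 0 (paired t-test on the differences, two-sided).
t = d̄/(s_d/√n) = -0.888/(0.8/√6) = -2.72
df = n − 1 = 5
Two-sided p-value ≈ 0.0418
Since p ≈ 0.0418 < α = 0.05, reject H0; the evidence is statistically significant.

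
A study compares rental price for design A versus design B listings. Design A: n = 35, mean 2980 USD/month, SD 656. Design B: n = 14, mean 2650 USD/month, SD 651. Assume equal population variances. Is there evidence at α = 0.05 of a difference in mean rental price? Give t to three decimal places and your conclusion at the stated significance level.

Let group 1 = design A, group 2 = design B. H0: μ_1 = μ_2; H1: μ_1 ≠ μ_2 (two-sample pooled-variance t-test, two-sided).
s_p² = [(35−1)·656² + (14−1)·651²]/(35+14−2) = 428528
t = (2980 − 2650)/√[428528·(1/35 + 1/14)] = 1.594
df = n₁ + n₂ − 2 = 47
Two-sided p-value ≈ 0.1176
Since p ≈ 0.1176 > α = 0.05, fail to reject H0; the data do not provide sufficient evidence against H0.

t = 1.594; fail to reject H0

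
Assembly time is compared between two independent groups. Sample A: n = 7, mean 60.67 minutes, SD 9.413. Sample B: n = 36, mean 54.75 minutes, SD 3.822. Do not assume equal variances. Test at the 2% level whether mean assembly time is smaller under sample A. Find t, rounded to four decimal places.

1.6379

Let group 1 = sample A, group 2 = sample B. H0: μ_1 = μ_2; H1: μ_1 < μ_2 (Welch's two-sample t-test, left-tailed).
t = (x̄_1 − x̄_2)/√(s_1²/n_1 + s_2²/n_2) = (60.67 − 54.75)/√(9.413²/7 + 3.822²/36) = 1.6379
Welch–Satterthwaite df ≈ 6.39
p-value = P(T ≤ 1.6379) ≈ 0.9252
Since p ≈ 0.9252 > α = 0.02, fail to reject H0; the evidence is not statistically significant.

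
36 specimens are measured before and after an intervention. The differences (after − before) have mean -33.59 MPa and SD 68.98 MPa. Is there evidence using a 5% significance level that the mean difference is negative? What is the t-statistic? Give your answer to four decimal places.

-2.9217

H0: μ_d = 0; H1: μ_d < 0 (paired t-test on the differences, left-tailed).
t = d̄/(s_d/√n) = -33.59/(68.98/√36) = -2.9217
df = n − 1 = 35
p-value = P(T ≤ -2.9217) ≈ 0.003
Since p ≈ 0.003 < α = 0.05, reject H0; the evidence is statistically significant.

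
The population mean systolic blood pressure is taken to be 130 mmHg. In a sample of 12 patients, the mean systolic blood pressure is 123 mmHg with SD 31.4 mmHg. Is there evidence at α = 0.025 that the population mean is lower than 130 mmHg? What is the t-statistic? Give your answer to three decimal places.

-0.772

H0: μ = 130; H1: μ < 130 (one-sample t-test, left-tailed).
t = (x̄ − μ₀)/(s/√n) = (123 − 130)/(31.4/√12) = -0.772
df = n − 1 = 11
p-value = P(T ≤ -0.772) ≈ 0.228
Since p ≈ 0.228 > α = 0.025, fail to reject H0; the evidence is not statistically significant.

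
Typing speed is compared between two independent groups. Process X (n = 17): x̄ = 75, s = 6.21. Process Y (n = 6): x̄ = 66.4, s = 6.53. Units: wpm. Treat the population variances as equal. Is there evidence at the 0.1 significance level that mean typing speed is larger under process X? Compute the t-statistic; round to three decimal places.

2.880

Let group 1 = process X, group 2 = process Y. H0: μ_1 = μ_2; H1: μ_1 > μ_2 (two-sample pooled-variance t-test, right-tailed).
s_p² = [(17−1)·6.21² + (6−1)·6.53²]/(17+6−2) = 39.5348
t = (75 − 66.4)/√[39.5348·(1/17 + 1/6)] = 2.880
df = n₁ + n₂ − 2 = 21
p-value = P(T ≥ 2.880) ≈ 0.0045
Since p ≈ 0.0045 < α = 0.1, reject H0; the evidence is statistically significant.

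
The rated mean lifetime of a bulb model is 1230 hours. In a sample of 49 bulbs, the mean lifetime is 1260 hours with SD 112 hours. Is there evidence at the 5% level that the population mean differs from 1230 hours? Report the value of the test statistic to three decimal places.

H0: μ = 1230; H1: μ ≠ 1230 (one-sample t-test, two-sided).
t = (x̄ − μ₀)/(s/√n) = (1260 − 1230)/(112/√49) = 1.875
df = n − 1 = 48
Two-sided p-value ≈ 0.0669
Since p ≈ 0.0669 > α = 0.05, fail to reject H0; the evidence is not statistically significant.

1.875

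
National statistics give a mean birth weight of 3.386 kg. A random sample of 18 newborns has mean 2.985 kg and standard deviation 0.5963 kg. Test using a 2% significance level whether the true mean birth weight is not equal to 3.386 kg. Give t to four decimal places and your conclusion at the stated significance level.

t = -2.8531; reject H0

H0: μ = 3.386; H1: μ ≠ 3.386 (one-sample t-test, two-sided).
t = (x̄ − μ₀)/(s/√n) = (2.985 − 3.386)/(0.5963/√18) = -2.8531
df = n − 1 = 17
Two-sided p-value ≈ 0.0110
Since p ≈ 0.0110 < α = 0.02, reject H0; the data support H1.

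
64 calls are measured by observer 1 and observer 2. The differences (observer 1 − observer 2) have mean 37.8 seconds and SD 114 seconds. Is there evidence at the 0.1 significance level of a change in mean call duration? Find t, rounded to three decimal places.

2.653

H0: μ_d = 0; H1: μ_d ≠ 0 (paired t-test on the differences, two-sided).
t = d̄/(s_d/√n) = 37.8/(114/√64) = 2.653
df = n − 1 = 63
Two-sided p-value ≈ 0.0101
Since p ≈ 0.0101 < α = 0.1, reject H0; the evidence is statistically significant.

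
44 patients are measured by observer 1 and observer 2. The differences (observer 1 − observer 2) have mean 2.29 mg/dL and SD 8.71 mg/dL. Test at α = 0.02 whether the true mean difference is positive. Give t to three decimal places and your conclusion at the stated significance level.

t = 1.744; fail to reject H0

H0: μ_d = 0; H1: μ_d > 0 (paired t-test on the differences, right-tailed).
t = d̄/(s_d/√n) = 2.29/(8.71/√44) = 1.744
df = n − 1 = 43
p-value = P(T ≥ 1.744) ≈ 0.0442
Since p ≈ 0.0442 > α = 0.02, fail to reject H0; the data do not provide sufficient evidence against H0.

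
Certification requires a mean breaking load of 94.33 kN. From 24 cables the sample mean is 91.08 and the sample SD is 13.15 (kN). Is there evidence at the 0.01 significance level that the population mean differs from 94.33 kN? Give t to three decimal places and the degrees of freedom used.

t = -1.211, df = 23

H0: μ = 94.33; H1: μ ≠ 94.33 (one-sample t-test, two-sided).
t = (x̄ − μ₀)/(s/√n) = (91.08 − 94.33)/(13.15/√24) = -1.211
df = n − 1 = 23
Two-sided p-value ≈ 0.238
Since p ≈ 0.238 > α = 0.01, fail to reject H0; the data do not provide sufficient evidence against H0.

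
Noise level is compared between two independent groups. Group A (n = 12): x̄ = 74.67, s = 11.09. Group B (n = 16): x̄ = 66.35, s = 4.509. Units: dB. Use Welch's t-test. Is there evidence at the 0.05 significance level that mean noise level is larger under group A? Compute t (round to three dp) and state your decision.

t = 2.451; reject H0

Let group 1 = group A, group 2 = group B. H0: μ_1 = μ_2; H1: μ_1 > μ_2 (Welch's two-sample t-test, right-tailed).
t = (x̄_1 − x̄_2)/√(s_1²/n_1 + s_2²/n_2) = (74.67 − 66.35)/√(11.09²/12 + 4.509²/16) = 2.451
Welch–Satterthwaite df ≈ 13.74
p-value = P(T ≥ 2.451) ≈ 0.0141
Since p ≈ 0.0141 < α = 0.05, reject H0; the data support H1.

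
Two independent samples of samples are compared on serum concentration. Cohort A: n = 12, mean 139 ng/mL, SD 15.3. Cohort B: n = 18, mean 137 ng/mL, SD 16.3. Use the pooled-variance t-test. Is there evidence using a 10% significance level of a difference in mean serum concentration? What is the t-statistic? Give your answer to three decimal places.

Let group 1 = cohort A, group 2 = cohort B. H0: μ_1 = μ_2; H1: μ_1 ≠ μ_2 (two-sample pooled-variance t-test, two-sided).
s_p² = [(12−1)·15.3² + (18−1)·16.3²]/(12+18−2) = 253.276
t = (139 − 137)/√[253.276·(1/12 + 1/18)] = 0.337
df = n₁ + n₂ − 2 = 28
Two-sided p-value ≈ 0.7385
Since p ≈ 0.7385 > α = 0.1, fail to reject H0; the data do not provide sufficient evidence against H0.

0.337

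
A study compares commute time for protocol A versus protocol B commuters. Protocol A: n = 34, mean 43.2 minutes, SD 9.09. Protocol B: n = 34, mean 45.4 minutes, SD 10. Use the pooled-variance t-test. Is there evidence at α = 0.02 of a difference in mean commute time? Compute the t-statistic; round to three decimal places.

Let group 1 = protocol A, group 2 = protocol B. H0: μ_1 = μ_2; H1: μ_1 ≠ μ_2 (two-sample pooled-variance t-test, two-sided).
s_p² = [(34−1)·9.09² + (34−1)·10²]/(34+34−2) = 91.3141
t = (43.2 − 45.4)/√[91.3141·(1/34 + 1/34)] = -0.949
df = n₁ + n₂ − 2 = 66
Two-sided p-value ≈ 0.3460
Since p ≈ 0.3460 > α = 0.02, fail to reject H0; the data do not provide sufficient evidence against H0.

-0.949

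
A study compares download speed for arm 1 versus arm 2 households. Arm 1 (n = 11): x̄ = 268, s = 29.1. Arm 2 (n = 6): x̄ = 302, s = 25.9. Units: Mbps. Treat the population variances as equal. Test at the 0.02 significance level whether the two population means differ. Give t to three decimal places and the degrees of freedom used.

t = -2.386, df = 15

Let group 1 = arm 1, group 2 = arm 2. H0: μ_1 = μ_2; H1: μ_1 ≠ μ_2 (two-sample pooled-variance t-test, two-sided).
s_p² = [(11−1)·29.1² + (6−1)·25.9²]/(11+6−2) = 788.143
t = (268 − 302)/√[788.143·(1/11 + 1/6)] = -2.386
df = n₁ + n₂ − 2 = 15
Two-sided p-value ≈ 0.031
Since p ≈ 0.031 > α = 0.02, fail to reject H0; the data do not provide sufficient evidence against H0.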